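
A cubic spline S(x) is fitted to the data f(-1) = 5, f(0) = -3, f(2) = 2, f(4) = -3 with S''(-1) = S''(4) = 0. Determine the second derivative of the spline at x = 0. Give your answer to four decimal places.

Let M_i = S''(x_i). Step sizes h_i = 1, 2, 2; slopes of the chords Δ_i = (y_(i+1) - y_i)/h_i = -8, 5/2, -5/2.
  1·M_0 + 6·M_1 + 2·M_2 = 6(Δ_1 - Δ_0) = 63
  2·M_1 + 8·M_2 + 2·M_3 = 6(Δ_2 - Δ_1) = -30
Natural end conditions: M_0 = M_3 = 0.
Solving: M_0 = 0, M_1 = 141/11, M_2 = -153/22, M_3 = 0.

12.8182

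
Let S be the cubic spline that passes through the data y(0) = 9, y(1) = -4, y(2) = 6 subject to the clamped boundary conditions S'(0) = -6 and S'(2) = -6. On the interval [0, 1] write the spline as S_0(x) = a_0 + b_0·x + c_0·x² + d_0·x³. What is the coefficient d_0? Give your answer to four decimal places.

20.7500

Put m_i = S'' at the i-th knot. Here h = (1, 1) and Δ = (-13, 10), so the interior equations h_(i-1)·m_(i-1) + 2(h_(i-1)+h_i)·m_i + h_i·m_(i+1) = 6(Δ_i − Δ_(i-1)) read
  1·m_0 + 4·m_1 + 1·m_2 = 6(Δ_1 - Δ_0) = 138
Clamped end conditions give two more equations: 2h_0·m_0 + h_0·m_1 = 6(Δ_0 - S'(0)) = -42 and h_1·m_1 + 2h_1·m_2 = 6(S'(2) - Δ_1) = -96.
Forward elimination and back-substitution give m_0 = -111/2, m_1 = 69, m_2 = -165/2.
On [0, 1], with S_0(x) = a_0 + b_0·x + c_0·x² + d_0·x³: c_0 = m_0/2 = -111/4, d_0 = (m_1 - m_0)/(6h_0) = 83/4, b_0 = Δ_0 - h_0(2m_0 + m_1)/6 = -6.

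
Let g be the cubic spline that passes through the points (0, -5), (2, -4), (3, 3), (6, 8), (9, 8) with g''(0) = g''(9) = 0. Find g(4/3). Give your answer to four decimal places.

-6.1474

With σ_i denoting the second derivative at x_i, h_i = 2, 1, 3, 3, and Δ_i = (y_(i+1) − y_i)/h_i = 1/2, 7, 5/3, 0:
  2·σ_0 + 6·σ_1 + 1·σ_2 = 6(Δ_1 - Δ_0) = 39
  1·σ_1 + 8·σ_2 + 3·σ_3 = 6(Δ_2 - Δ_1) = -32
  3·σ_2 + 12·σ_3 + 3·σ_4 = 6(Δ_3 - Δ_2) = -10
Natural end conditions: σ_0 = σ_4 = 0.
Forward elimination and back-substitution give σ_0 = 0, σ_1 = 1249/170, σ_2 = -432/85, σ_3 = 223/510, σ_4 = 0.
On [0, 2], g(x) = -5 - 497/255·x + 0·x² + 1249/2040·x³.
With x = 4/3: g(4/3) = -8465/1377.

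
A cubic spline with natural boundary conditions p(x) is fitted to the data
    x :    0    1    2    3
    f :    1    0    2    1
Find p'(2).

Put M_i = p'' at the i-th knot. Here h = (1, 1, 1) and Δ = (-1, 2, -1), so the interior equations h_(i-1)·M_(i-1) + 2(h_(i-1)+h_i)·M_i + h_i·M_(i+1) = 6(Δ_i − Δ_(i-1)) read
  1·M_0 + 4·M_1 + 1·M_2 = 6(Δ_1 - Δ_0) = 18
  1·M_1 + 4·M_2 + 1·M_3 = 6(Δ_2 - Δ_1) = -18
Natural end conditions: M_0 = M_3 = 0.
Forward elimination and back-substitution give M_0 = 0, M_1 = 6, M_2 = -6, M_3 = 0.
On [2, 3], p'(x) = b_2 + 2c_2·(x - 2) + 3d_2·(x - 2)² with b_2 = Δ_2 - h_2(2M_2 + M_3)/6 = 1, c_2 = M_2/2 = -3, d_2 = (M_3 - M_2)/(6h_2) = 1. So p'(2) = 1.

1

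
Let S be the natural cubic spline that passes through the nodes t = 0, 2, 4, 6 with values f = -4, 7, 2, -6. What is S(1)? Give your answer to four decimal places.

Put σ_i = S'' at the i-th knot. Here h = (2, 2, 2) and Δ = (11/2, -5/2, -4), so the interior equations h_(i-1)·σ_(i-1) + 2(h_(i-1)+h_i)·σ_i + h_i·σ_(i+1) = 6(Δ_i − Δ_(i-1)) read
  2·σ_0 + 8·σ_1 + 2·σ_2 = 6(Δ_1 - Δ_0) = -48
  2·σ_1 + 8·σ_2 + 2·σ_3 = 6(Δ_2 - Δ_1) = -9
Natural end conditions: σ_0 = σ_3 = 0.
Forward elimination and back-substitution give σ_0 = 0, σ_1 = -61/10, σ_2 = 2/5, σ_3 = 0.
On [0, 2], S(t) = -4 + 113/15·t + 0·t² - 61/120·t³.
With t = 1: S(1) = 121/40.

3.0250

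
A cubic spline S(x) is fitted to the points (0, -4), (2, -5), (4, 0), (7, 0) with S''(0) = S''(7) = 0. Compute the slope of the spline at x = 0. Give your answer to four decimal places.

-1.4211

Write m_i for S''(x_i). With h_i = 2, 2, 3 and divided differences Δ_i = -1/2, 5/2, 0, the continuity of S' gives the tridiagonal system
  2·m_0 + 8·m_1 + 2·m_2 = 6(Δ_1 - Δ_0) = 18
  2·m_1 + 10·m_2 + 3·m_3 = 6(Δ_2 - Δ_1) = -15
Natural end conditions: m_0 = m_3 = 0.
Solving: m_0 = 0, m_1 = 105/38, m_2 = -39/19, m_3 = 0.
On [0, 2], S'(x) = b_0 + 2c_0·x + 3d_0·x² with b_0 = Δ_0 - h_0(2m_0 + m_1)/6 = -27/19, c_0 = m_0/2 = 0, d_0 = (m_1 - m_0)/(6h_0) = 35/152. So S'(0) = -27/19.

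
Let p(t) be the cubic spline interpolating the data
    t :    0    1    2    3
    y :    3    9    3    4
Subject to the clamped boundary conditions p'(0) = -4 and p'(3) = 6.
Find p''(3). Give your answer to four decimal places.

6.2667

With m_i denoting the second derivative at x_i, h_i = 1, 1, 1, and Δ_i = (y_(i+1) − y_i)/h_i = 6, -6, 1:
  1·m_0 + 4·m_1 + 1·m_2 = 6(Δ_1 - Δ_0) = -72
  1·m_1 + 4·m_2 + 1·m_3 = 6(Δ_2 - Δ_1) = 42
Clamped end conditions give two more equations: 2h_0·m_0 + h_0·m_1 = 6(Δ_0 - p'(0)) = 60 and h_2·m_2 + 2h_2·m_3 = 6(p'(3) - Δ_2) = 30.
Hence m_0 = 706/15, m_1 = -512/15, m_2 = 262/15, m_3 = 94/15.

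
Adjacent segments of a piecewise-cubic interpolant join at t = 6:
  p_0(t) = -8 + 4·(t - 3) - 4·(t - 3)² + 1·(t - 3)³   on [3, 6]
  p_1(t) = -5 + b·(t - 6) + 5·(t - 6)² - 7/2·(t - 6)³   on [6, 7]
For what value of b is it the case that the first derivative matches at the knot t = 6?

7

p_0'(t) = 4 - 8·(t - 3) + 3·(t - 3)², so p_0'(6) = 7. On the right, p_1'(6) = b, so b = 7.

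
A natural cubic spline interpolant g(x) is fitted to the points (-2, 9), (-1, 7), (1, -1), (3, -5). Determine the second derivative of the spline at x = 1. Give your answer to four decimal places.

2.1818

Put M_i = g'' at the i-th knot. Here h = (1, 2, 2) and Δ = (-2, -4, -2), so the interior equations h_(i-1)·M_(i-1) + 2(h_(i-1)+h_i)·M_i + h_i·M_(i+1) = 6(Δ_i − Δ_(i-1)) read
  1·M_0 + 6·M_1 + 2·M_2 = 6(Δ_1 - Δ_0) = -12
  2·M_1 + 8·M_2 + 2·M_3 = 6(Δ_2 - Δ_1) = 12
Natural end conditions: M_0 = M_3 = 0.
Hence M_0 = 0, M_1 = -30/11, M_2 = 24/11, M_3 = 0.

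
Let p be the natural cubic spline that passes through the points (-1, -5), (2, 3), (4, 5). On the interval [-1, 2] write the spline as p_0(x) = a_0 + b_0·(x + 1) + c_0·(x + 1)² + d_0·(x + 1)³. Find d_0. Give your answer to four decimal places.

Let M_i = p''(x_i). Step sizes h_i = 3, 2; slopes of the chords Δ_i = (y_(i+1) - y_i)/h_i = 8/3, 1.
  3·M_0 + 10·M_1 + 2·M_2 = 6(Δ_1 - Δ_0) = -10
Natural end conditions: M_0 = M_2 = 0.
Hence M_0 = 0, M_1 = -1, M_2 = 0.
On [-1, 2], with p_0(x) = a_0 + b_0·(x + 1) + c_0·(x + 1)² + d_0·(x + 1)³: c_0 = M_0/2 = 0, d_0 = (M_1 - M_0)/(6h_0) = -1/18, b_0 = Δ_0 - h_0(2M_0 + M_1)/6 = 19/6.

-0.0556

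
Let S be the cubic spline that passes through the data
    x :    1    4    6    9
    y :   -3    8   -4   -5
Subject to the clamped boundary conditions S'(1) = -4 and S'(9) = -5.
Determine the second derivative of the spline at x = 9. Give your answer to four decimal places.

Let m_i = S''(x_i). Step sizes h_i = 3, 2, 3; slopes of the chords Δ_i = (y_(i+1) - y_i)/h_i = 11/3, -6, -1/3.
  3·m_0 + 10·m_1 + 2·m_2 = 6(Δ_1 - Δ_0) = -58
  2·m_1 + 10·m_2 + 3·m_3 = 6(Δ_2 - Δ_1) = 34
Clamped end conditions give two more equations: 2h_0·m_0 + h_0·m_1 = 6(Δ_0 - S'(1)) = 46 and h_2·m_2 + 2h_2·m_3 = 6(S'(9) - Δ_2) = -28.
Forward elimination and back-substitution give m_0 = 3662/273, m_1 = -1046/91, m_2 = 760/91, m_3 = -2414/273.

-8.8425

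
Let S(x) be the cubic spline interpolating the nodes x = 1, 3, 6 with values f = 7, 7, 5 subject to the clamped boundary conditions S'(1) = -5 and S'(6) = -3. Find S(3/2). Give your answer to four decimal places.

5.4344

Write M_i for S''(x_i). With h_i = 2, 3 and divided differences Δ_i = 0, -2/3, the continuity of S' gives the tridiagonal system
  2·M_0 + 10·M_1 + 3·M_2 = 6(Δ_1 - Δ_0) = -4
Clamped end conditions give two more equations: 2h_0·M_0 + h_0·M_1 = 6(Δ_0 - S'(1)) = 30 and h_1·M_1 + 2h_1·M_2 = 6(S'(6) - Δ_1) = -14.
Hence M_0 = 83/10, M_1 = -8/5, M_2 = -23/15.
On [1, 3], S(x) = 7 - 5·(x - 1) + 83/20·(x - 1)² - 33/40·(x - 1)³.
With (x - 1) = 1/2: S(3/2) = 1739/320.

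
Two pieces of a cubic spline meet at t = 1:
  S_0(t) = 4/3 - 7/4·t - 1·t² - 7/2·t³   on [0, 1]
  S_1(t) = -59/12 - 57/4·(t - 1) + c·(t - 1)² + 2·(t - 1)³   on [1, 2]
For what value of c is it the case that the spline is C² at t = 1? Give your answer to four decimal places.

-11.5000

S_0''(t) = -2 - 21·t, so S_0''(1) = -23. On the right, S_1''(1) = 2c, so c = -23/2.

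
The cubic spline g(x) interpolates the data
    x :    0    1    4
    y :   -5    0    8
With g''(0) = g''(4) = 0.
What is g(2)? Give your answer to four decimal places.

3.6389

With M_i denoting the second derivative at x_i, h_i = 1, 3, and Δ_i = (y_(i+1) − y_i)/h_i = 5, 8/3:
  1·M_0 + 8·M_1 + 3·M_2 = 6(Δ_1 - Δ_0) = -14
Natural end conditions: M_0 = M_2 = 0.
Forward elimination and back-substitution give M_0 = 0, M_1 = -7/4, M_2 = 0.
On [1, 4], g(x) = 0 + 53/12·(x - 1) - 7/8·(x - 1)² + 7/72·(x - 1)³.
With (x - 1) = 1: g(2) = 131/36.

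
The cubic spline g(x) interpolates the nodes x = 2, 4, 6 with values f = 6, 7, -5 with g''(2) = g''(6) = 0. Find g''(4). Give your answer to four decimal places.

-4.8750

Put m_i = g'' at the i-th knot. Here h = (2, 2) and Δ = (1/2, -6), so the interior equations h_(i-1)·m_(i-1) + 2(h_(i-1)+h_i)·m_i + h_i·m_(i+1) = 6(Δ_i − Δ_(i-1)) read
  2·m_0 + 8·m_1 + 2·m_2 = 6(Δ_1 - Δ_0) = -39
Natural end conditions: m_0 = m_2 = 0.
Forward elimination and back-substitution give m_0 = 0, m_1 = -39/8, m_2 = 0.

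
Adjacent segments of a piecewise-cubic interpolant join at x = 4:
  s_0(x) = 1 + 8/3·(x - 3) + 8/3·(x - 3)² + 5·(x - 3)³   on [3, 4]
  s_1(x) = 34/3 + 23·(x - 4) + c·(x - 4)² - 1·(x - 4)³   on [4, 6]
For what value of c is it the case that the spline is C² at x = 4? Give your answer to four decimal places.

17.6667

s_0''(x) = 16/3 + 30·(x - 3), so s_0''(4) = 106/3. On the right, s_1''(4) = 2c, so c = 53/3.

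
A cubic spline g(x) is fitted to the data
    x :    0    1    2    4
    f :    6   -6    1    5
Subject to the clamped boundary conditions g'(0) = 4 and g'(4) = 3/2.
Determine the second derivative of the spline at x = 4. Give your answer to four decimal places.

With σ_i denoting the second derivative at x_i, h_i = 1, 1, 2, and Δ_i = (y_(i+1) − y_i)/h_i = -12, 7, 2:
  1·σ_0 + 4·σ_1 + 1·σ_2 = 6(Δ_1 - Δ_0) = 114
  1·σ_1 + 6·σ_2 + 2·σ_3 = 6(Δ_2 - Δ_1) = -30
Clamped end conditions give two more equations: 2h_0·σ_0 + h_0·σ_1 = 6(Δ_0 - g'(0)) = -96 and h_2·σ_2 + 2h_2·σ_3 = 6(g'(4) - Δ_2) = -3.
Hence σ_0 = -1615/22, σ_1 = 559/11, σ_2 = -349/22, σ_3 = 79/11.

7.1818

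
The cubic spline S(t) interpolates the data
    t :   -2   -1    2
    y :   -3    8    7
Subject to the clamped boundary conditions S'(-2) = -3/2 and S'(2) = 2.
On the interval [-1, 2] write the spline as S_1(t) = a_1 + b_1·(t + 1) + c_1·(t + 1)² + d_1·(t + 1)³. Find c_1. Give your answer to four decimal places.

Let M_i = S''(x_i). Step sizes h_i = 1, 3; slopes of the chords Δ_i = (y_(i+1) - y_i)/h_i = 11, -1/3.
  1·M_0 + 8·M_1 + 3·M_2 = 6(Δ_1 - Δ_0) = -68
Clamped end conditions give two more equations: 2h_0·M_0 + h_0·M_1 = 6(Δ_0 - S'(-2)) = 75 and h_1·M_1 + 2h_1·M_2 = 6(S'(2) - Δ_1) = 14.
Solving the tridiagonal system: M_0 = 375/8, M_1 = -75/4, M_2 = 281/24.
On [-1, 2], with S_1(t) = a_1 + b_1·(t + 1) + c_1·(t + 1)² + d_1·(t + 1)³: c_1 = M_1/2 = -75/8, d_1 = (M_2 - M_1)/(6h_1) = 731/432, b_1 = Δ_1 - h_1(2M_1 + M_2)/6 = 201/16.

-9.3750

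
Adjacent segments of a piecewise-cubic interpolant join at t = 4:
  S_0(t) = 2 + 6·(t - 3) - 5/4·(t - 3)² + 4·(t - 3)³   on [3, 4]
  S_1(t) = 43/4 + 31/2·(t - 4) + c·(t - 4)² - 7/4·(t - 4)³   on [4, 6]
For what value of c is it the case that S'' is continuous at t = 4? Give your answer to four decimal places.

10.7500

S_0''(t) = -5/2 + 24·(t - 3), so S_0''(4) = 43/2. On the right, S_1''(4) = 2c, so c = 43/4.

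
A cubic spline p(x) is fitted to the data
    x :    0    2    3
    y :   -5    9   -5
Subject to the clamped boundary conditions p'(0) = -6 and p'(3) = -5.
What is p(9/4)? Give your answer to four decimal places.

With m_i denoting the second derivative at x_i, h_i = 2, 1, and Δ_i = (y_(i+1) − y_i)/h_i = 7, -14:
  2·m_0 + 6·m_1 + 1·m_2 = 6(Δ_1 - Δ_0) = -126
Clamped end conditions give two more equations: 2h_0·m_0 + h_0·m_1 = 6(Δ_0 - p'(0)) = 78 and h_1·m_1 + 2h_1·m_2 = 6(p'(3) - Δ_1) = 54.
Forward elimination and back-substitution give m_0 = 245/6, m_1 = -128/3, m_2 = 145/3.
On [2, 3], p(x) = 9 - 47/6·(x - 2) - 64/3·(x - 2)² + 91/6·(x - 2)³.
With (x - 2) = 1/4: p(9/4) = 761/128.

5.9453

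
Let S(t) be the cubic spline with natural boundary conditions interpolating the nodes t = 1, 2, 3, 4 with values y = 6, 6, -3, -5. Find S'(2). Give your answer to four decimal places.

With m_i denoting the second derivative at x_i, h_i = 1, 1, 1, and Δ_i = (y_(i+1) − y_i)/h_i = 0, -9, -2:
  1·m_0 + 4·m_1 + 1·m_2 = 6(Δ_1 - Δ_0) = -54
  1·m_1 + 4·m_2 + 1·m_3 = 6(Δ_2 - Δ_1) = 42
Natural end conditions: m_0 = m_3 = 0.
Solving: m_0 = 0, m_1 = -86/5, m_2 = 74/5, m_3 = 0.
On [2, 3], S'(t) = b_1 + 2c_1·(t - 2) + 3d_1·(t - 2)² with b_1 = Δ_1 - h_1(2m_1 + m_2)/6 = -86/15, c_1 = m_1/2 = -43/5, d_1 = (m_2 - m_1)/(6h_1) = 16/3. So S'(2) = -86/15.

-5.7333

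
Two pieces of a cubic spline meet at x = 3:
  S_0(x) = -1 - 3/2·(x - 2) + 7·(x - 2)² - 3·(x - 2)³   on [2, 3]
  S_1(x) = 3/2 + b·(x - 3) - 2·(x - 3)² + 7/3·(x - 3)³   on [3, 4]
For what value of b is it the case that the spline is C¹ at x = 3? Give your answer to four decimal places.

S_0'(x) = -3/2 + 14·(x - 2) - 9·(x - 2)², so S_0'(3) = 7/2. On the right, S_1'(3) = b, so b = 7/2.

3.5000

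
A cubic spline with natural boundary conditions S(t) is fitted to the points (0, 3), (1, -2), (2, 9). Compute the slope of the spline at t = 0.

-9

Put m_i = S'' at the i-th knot. Here h = (1, 1) and Δ = (-5, 11), so the interior equations h_(i-1)·m_(i-1) + 2(h_(i-1)+h_i)·m_i + h_i·m_(i+1) = 6(Δ_i − Δ_(i-1)) read
  1·m_0 + 4·m_1 + 1·m_2 = 6(Δ_1 - Δ_0) = 96
Natural end conditions: m_0 = m_2 = 0.
Forward elimination and back-substitution give m_0 = 0, m_1 = 24, m_2 = 0.
On [0, 1], S'(t) = b_0 + 2c_0·t + 3d_0·t² with b_0 = Δ_0 - h_0(2m_0 + m_1)/6 = -9, c_0 = m_0/2 = 0, d_0 = (m_1 - m_0)/(6h_0) = 4. So S'(0) = -9.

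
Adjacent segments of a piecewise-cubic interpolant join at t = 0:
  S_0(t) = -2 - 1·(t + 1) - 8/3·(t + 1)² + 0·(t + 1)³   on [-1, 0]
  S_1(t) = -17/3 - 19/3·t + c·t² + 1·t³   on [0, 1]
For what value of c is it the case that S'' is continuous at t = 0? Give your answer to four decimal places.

-2.6667

S_0''(t) = -16/3 + 0·(t + 1), so S_0''(0) = -16/3. On the right, S_1''(0) = 2c, so c = -8/3.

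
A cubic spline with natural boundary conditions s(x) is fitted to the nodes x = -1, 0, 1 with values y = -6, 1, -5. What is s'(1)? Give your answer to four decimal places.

-9.2500

Write M_i for s''(x_i). With h_i = 1, 1 and divided differences Δ_i = 7, -6, the continuity of s' gives the tridiagonal system
  1·M_0 + 4·M_1 + 1·M_2 = 6(Δ_1 - Δ_0) = -78
Natural end conditions: M_0 = M_2 = 0.
Solving: M_0 = 0, M_1 = -39/2, M_2 = 0.
On [0, 1], s'(x) = b_1 + 2c_1·x + 3d_1·x² with b_1 = Δ_1 - h_1(2M_1 + M_2)/6 = 1/2, c_1 = M_1/2 = -39/4, d_1 = (M_2 - M_1)/(6h_1) = 13/4. So s'(1) = -37/4.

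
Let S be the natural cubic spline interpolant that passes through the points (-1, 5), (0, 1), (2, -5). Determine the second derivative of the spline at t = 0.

Write M_i for S''(x_i). With h_i = 1, 2 and divided differences Δ_i = -4, -3, the continuity of S' gives the tridiagonal system
  1·M_0 + 6·M_1 + 2·M_2 = 6(Δ_1 - Δ_0) = 6
Natural end conditions: M_0 = M_2 = 0.
Solving: M_0 = 0, M_1 = 1, M_2 = 0.

1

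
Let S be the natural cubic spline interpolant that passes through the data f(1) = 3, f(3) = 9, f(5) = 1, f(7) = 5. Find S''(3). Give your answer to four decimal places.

Put σ_i = S'' at the i-th knot. Here h = (2, 2, 2) and Δ = (3, -4, 2), so the interior equations h_(i-1)·σ_(i-1) + 2(h_(i-1)+h_i)·σ_i + h_i·σ_(i+1) = 6(Δ_i − Δ_(i-1)) read
  2·σ_0 + 8·σ_1 + 2·σ_2 = 6(Δ_1 - Δ_0) = -42
  2·σ_1 + 8·σ_2 + 2·σ_3 = 6(Δ_2 - Δ_1) = 36
Natural end conditions: σ_0 = σ_3 = 0.
Solving the tridiagonal system: σ_0 = 0, σ_1 = -34/5, σ_2 = 31/5, σ_3 = 0.

-6.8000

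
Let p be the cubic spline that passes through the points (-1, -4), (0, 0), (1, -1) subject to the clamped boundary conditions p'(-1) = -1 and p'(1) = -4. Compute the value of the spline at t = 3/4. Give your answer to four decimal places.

-0.1172

Let M_i = p''(x_i). Step sizes h_i = 1, 1; slopes of the chords Δ_i = (y_(i+1) - y_i)/h_i = 4, -1.
  1·M_0 + 4·M_1 + 1·M_2 = 6(Δ_1 - Δ_0) = -30
Clamped end conditions give two more equations: 2h_0·M_0 + h_0·M_1 = 6(Δ_0 - p'(-1)) = 30 and h_1·M_1 + 2h_1·M_2 = 6(p'(1) - Δ_1) = -18.
Solving the tridiagonal system: M_0 = 21, M_1 = -12, M_2 = -3.
On [0, 1], p(t) = 0 + 7/2·t - 6·t² + 3/2·t³.
With t = 3/4: p(3/4) = -15/128.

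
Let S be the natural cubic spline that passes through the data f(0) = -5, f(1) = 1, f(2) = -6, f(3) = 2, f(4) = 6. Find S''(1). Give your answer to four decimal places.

Let M_i = S''(x_i). Step sizes h_i = 1, 1, 1, 1; slopes of the chords Δ_i = (y_(i+1) - y_i)/h_i = 6, -7, 8, 4.
  1·M_0 + 4·M_1 + 1·M_2 = 6(Δ_1 - Δ_0) = -78
  1·M_1 + 4·M_2 + 1·M_3 = 6(Δ_2 - Δ_1) = 90
  1·M_2 + 4·M_3 + 1·M_4 = 6(Δ_3 - Δ_2) = -24
Natural end conditions: M_0 = M_4 = 0.
Hence M_0 = 0, M_1 = -111/4, M_2 = 33, M_3 = -57/4, M_4 = 0.

-27.7500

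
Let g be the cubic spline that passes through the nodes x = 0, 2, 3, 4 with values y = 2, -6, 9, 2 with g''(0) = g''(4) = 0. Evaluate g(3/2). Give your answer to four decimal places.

With m_i denoting the second derivative at x_i, h_i = 2, 1, 1, and Δ_i = (y_(i+1) − y_i)/h_i = -4, 15, -7:
  2·m_0 + 6·m_1 + 1·m_2 = 6(Δ_1 - Δ_0) = 114
  1·m_1 + 4·m_2 + 1·m_3 = 6(Δ_2 - Δ_1) = -132
Natural end conditions: m_0 = m_3 = 0.
Solving: m_0 = 0, m_1 = 588/23, m_2 = -906/23, m_3 = 0.
On [0, 2], g(x) = 2 - 288/23·x + 0·x² + 49/23·x³.
With x = 3/2: g(3/2) = -1765/184.

-9.5924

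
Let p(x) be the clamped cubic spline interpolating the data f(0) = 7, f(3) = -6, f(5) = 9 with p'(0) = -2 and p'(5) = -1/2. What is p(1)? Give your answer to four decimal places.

1.6963

Write σ_i for p''(x_i). With h_i = 3, 2 and divided differences Δ_i = -13/3, 15/2, the continuity of p' gives the tridiagonal system
  3·σ_0 + 10·σ_1 + 2·σ_2 = 6(Δ_1 - Δ_0) = 71
Clamped end conditions give two more equations: 2h_0·σ_0 + h_0·σ_1 = 6(Δ_0 - p'(0)) = -14 and h_1·σ_1 + 2h_1·σ_2 = 6(p'(5) - Δ_1) = -48.
Forward elimination and back-substitution give σ_0 = -137/15, σ_1 = 68/5, σ_2 = -94/5.
On [0, 3], p(x) = 7 - 2·x - 137/30·x² + 341/270·x³.
With x = 1: p(1) = 229/135.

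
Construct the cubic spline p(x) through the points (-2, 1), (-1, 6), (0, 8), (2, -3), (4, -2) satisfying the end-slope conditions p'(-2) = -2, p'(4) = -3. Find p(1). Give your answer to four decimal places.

2.4762

With M_i denoting the second derivative at x_i, h_i = 1, 1, 2, 2, and Δ_i = (y_(i+1) − y_i)/h_i = 5, 2, -11/2, 1/2:
  1·M_0 + 4·M_1 + 1·M_2 = 6(Δ_1 - Δ_0) = -18
  1·M_1 + 6·M_2 + 2·M_3 = 6(Δ_2 - Δ_1) = -45
  2·M_2 + 8·M_3 + 2·M_4 = 6(Δ_3 - Δ_2) = 36
Clamped end conditions give two more equations: 2h_0·M_0 + h_0·M_1 = 6(Δ_0 - p'(-2)) = 42 and h_3·M_3 + 2h_3·M_4 = 6(p'(4) - Δ_3) = -21.
Solving: M_0 = 1061/42, M_1 = -179/21, M_2 = -55/6, M_3 = 389/42, M_4 = -415/42.
On [0, 2], p(x) = 8 - 52/21·x - 55/12·x² + 43/28·x³.
With x = 1: p(1) = 52/21.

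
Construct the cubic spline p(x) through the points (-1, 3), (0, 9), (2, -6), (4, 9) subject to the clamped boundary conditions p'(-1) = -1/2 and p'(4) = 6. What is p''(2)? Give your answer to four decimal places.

With M_i denoting the second derivative at x_i, h_i = 1, 2, 2, and Δ_i = (y_(i+1) − y_i)/h_i = 6, -15/2, 15/2:
  1·M_0 + 6·M_1 + 2·M_2 = 6(Δ_1 - Δ_0) = -81
  2·M_1 + 8·M_2 + 2·M_3 = 6(Δ_2 - Δ_1) = 90
Clamped end conditions give two more equations: 2h_0·M_0 + h_0·M_1 = 6(Δ_0 - p'(-1)) = 39 and h_2·M_2 + 2h_2·M_3 = 6(p'(4) - Δ_2) = -9.
Forward elimination and back-substitution give M_0 = 746/23, M_1 = -595/23, M_2 = 961/46, M_3 = -292/23.

20.8913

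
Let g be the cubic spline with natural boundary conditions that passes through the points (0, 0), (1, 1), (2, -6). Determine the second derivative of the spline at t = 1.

Put M_i = g'' at the i-th knot. Here h = (1, 1) and Δ = (1, -7), so the interior equations h_(i-1)·M_(i-1) + 2(h_(i-1)+h_i)·M_i + h_i·M_(i+1) = 6(Δ_i − Δ_(i-1)) read
  1·M_0 + 4·M_1 + 1·M_2 = 6(Δ_1 - Δ_0) = -48
Natural end conditions: M_0 = M_2 = 0.
Solving the tridiagonal system: M_0 = 0, M_1 = -12, M_2 = 0.

-12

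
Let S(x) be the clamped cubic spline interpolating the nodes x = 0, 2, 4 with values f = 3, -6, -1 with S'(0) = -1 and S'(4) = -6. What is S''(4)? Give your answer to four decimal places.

Let σ_i = S''(x_i). Step sizes h_i = 2, 2; slopes of the chords Δ_i = (y_(i+1) - y_i)/h_i = -9/2, 5/2.
  2·σ_0 + 8·σ_1 + 2·σ_2 = 6(Δ_1 - Δ_0) = 42
Clamped end conditions give two more equations: 2h_0·σ_0 + h_0·σ_1 = 6(Δ_0 - S'(0)) = -21 and h_1·σ_1 + 2h_1·σ_2 = 6(S'(4) - Δ_1) = -51.
Solving the tridiagonal system: σ_0 = -47/4, σ_1 = 13, σ_2 = -77/4.

-19.2500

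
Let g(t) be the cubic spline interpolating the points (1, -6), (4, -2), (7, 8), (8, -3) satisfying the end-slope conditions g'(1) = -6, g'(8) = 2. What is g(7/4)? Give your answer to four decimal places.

Let M_i = g''(x_i). Step sizes h_i = 3, 3, 1; slopes of the chords Δ_i = (y_(i+1) - y_i)/h_i = 4/3, 10/3, -11.
  3·M_0 + 12·M_1 + 3·M_2 = 6(Δ_1 - Δ_0) = 12
  3·M_1 + 8·M_2 + 1·M_3 = 6(Δ_2 - Δ_1) = -86
Clamped end conditions give two more equations: 2h_0·M_0 + h_0·M_1 = 6(Δ_0 - g'(1)) = 44 and h_2·M_2 + 2h_2·M_3 = 6(g'(8) - Δ_2) = 78.
Forward elimination and back-substitution give M_0 = 482/93, M_1 = 400/93, M_2 = -570/31, M_3 = 1494/31.
On [1, 4], g(t) = -6 - 6·(t - 1) + 241/93·(t - 1)² - 41/837·(t - 1)³.
With (t - 1) = 3/4: g(7/4) = -17981/1984.

-9.0630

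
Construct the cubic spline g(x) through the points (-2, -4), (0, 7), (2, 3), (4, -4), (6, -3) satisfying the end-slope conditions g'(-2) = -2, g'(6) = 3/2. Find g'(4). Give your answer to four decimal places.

Put σ_i = g'' at the i-th knot. Here h = (2, 2, 2, 2) and Δ = (11/2, -2, -7/2, 1/2), so the interior equations h_(i-1)·σ_(i-1) + 2(h_(i-1)+h_i)·σ_i + h_i·σ_(i+1) = 6(Δ_i − Δ_(i-1)) read
  2·σ_0 + 8·σ_1 + 2·σ_2 = 6(Δ_1 - Δ_0) = -45
  2·σ_1 + 8·σ_2 + 2·σ_3 = 6(Δ_2 - Δ_1) = -9
  2·σ_2 + 8·σ_3 + 2·σ_4 = 6(Δ_3 - Δ_2) = 24
Clamped end conditions give two more equations: 2h_0·σ_0 + h_0·σ_1 = 6(Δ_0 - g'(-2)) = 45 and h_3·σ_3 + 2h_3·σ_4 = 6(g'(6) - Δ_3) = 6.
Solving: σ_0 = 905/56, σ_1 = -275/28, σ_2 = 5/8, σ_3 = 79/28, σ_4 = 5/56.
On [4, 6], g'(x) = b_3 + 2c_3·(x - 4) + 3d_3·(x - 4)² with b_3 = Δ_3 - h_3(2σ_3 + σ_4)/6 = -79/56, c_3 = σ_3/2 = 79/56, d_3 = (σ_4 - σ_3)/(6h_3) = -51/224. So g'(4) = -79/56.

-1.4107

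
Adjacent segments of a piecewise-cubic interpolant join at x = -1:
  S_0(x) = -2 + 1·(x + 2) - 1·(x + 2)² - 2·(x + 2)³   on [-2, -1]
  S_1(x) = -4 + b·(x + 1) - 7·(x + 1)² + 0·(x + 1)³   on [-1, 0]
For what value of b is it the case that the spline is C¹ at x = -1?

S_0'(x) = 1 - 2·(x + 2) - 6·(x + 2)², so S_0'(-1) = -7. On the right, S_1'(-1) = b, so b = -7.

-7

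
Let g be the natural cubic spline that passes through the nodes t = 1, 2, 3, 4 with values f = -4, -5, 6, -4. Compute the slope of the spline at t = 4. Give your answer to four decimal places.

-16.4000

Write M_i for g''(x_i). With h_i = 1, 1, 1 and divided differences Δ_i = -1, 11, -10, the continuity of g' gives the tridiagonal system
  1·M_0 + 4·M_1 + 1·M_2 = 6(Δ_1 - Δ_0) = 72
  1·M_1 + 4·M_2 + 1·M_3 = 6(Δ_2 - Δ_1) = -126
Natural end conditions: M_0 = M_3 = 0.
Solving the tridiagonal system: M_0 = 0, M_1 = 138/5, M_2 = -192/5, M_3 = 0.
On [3, 4], g'(t) = b_2 + 2c_2·(t - 3) + 3d_2·(t - 3)² with b_2 = Δ_2 - h_2(2M_2 + M_3)/6 = 14/5, c_2 = M_2/2 = -96/5, d_2 = (M_3 - M_2)/(6h_2) = 32/5. So g'(4) = -82/5.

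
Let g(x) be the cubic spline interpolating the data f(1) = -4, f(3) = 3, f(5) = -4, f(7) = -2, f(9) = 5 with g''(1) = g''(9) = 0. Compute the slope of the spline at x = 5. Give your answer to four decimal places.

-2.4375

Write M_i for g''(x_i). With h_i = 2, 2, 2, 2 and divided differences Δ_i = 7/2, -7/2, 1, 7/2, the continuity of g' gives the tridiagonal system
  2·M_0 + 8·M_1 + 2·M_2 = 6(Δ_1 - Δ_0) = -42
  2·M_1 + 8·M_2 + 2·M_3 = 6(Δ_2 - Δ_1) = 27
  2·M_2 + 8·M_3 + 2·M_4 = 6(Δ_3 - Δ_2) = 15
Natural end conditions: M_0 = M_4 = 0.
Forward elimination and back-substitution give M_0 = 0, M_1 = -723/112, M_2 = 135/28, M_3 = 75/112, M_4 = 0.
On [5, 7], g'(x) = b_2 + 2c_2·(x - 5) + 3d_2·(x - 5)² with b_2 = Δ_2 - h_2(2M_2 + M_3)/6 = -39/16, c_2 = M_2/2 = 135/56, d_2 = (M_3 - M_2)/(6h_2) = -155/448. So g'(5) = -39/16.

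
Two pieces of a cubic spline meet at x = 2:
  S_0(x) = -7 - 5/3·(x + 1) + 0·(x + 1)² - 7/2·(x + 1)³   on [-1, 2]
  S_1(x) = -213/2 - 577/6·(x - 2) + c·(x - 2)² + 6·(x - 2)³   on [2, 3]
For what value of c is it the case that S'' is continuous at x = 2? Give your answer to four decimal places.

-31.5000

S_0''(x) = 0 - 21·(x + 1), so S_0''(2) = -63. On the right, S_1''(2) = 2c, so c = -63/2.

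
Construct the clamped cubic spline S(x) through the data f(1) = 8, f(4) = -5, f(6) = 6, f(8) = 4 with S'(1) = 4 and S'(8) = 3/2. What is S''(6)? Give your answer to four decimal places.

Put M_i = S'' at the i-th knot. Here h = (3, 2, 2) and Δ = (-13/3, 11/2, -1), so the interior equations h_(i-1)·M_(i-1) + 2(h_(i-1)+h_i)·M_i + h_i·M_(i+1) = 6(Δ_i − Δ_(i-1)) read
  3·M_0 + 10·M_1 + 2·M_2 = 6(Δ_1 - Δ_0) = 59
  2·M_1 + 8·M_2 + 2·M_3 = 6(Δ_2 - Δ_1) = -39
Clamped end conditions give two more equations: 2h_0·M_0 + h_0·M_1 = 6(Δ_0 - S'(1)) = -50 and h_2·M_2 + 2h_2·M_3 = 6(S'(8) - Δ_2) = 15.
Hence M_0 = -1606/111, M_1 = 454/37, M_2 = -751/74, M_3 = 653/74.

-10.1486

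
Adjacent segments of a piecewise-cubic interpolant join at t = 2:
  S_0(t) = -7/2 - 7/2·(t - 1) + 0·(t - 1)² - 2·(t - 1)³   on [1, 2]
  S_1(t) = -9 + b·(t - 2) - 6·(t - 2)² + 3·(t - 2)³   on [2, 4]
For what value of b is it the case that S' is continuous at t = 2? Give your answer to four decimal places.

S_0'(t) = -7/2 + 0·(t - 1) - 6·(t - 1)², so S_0'(2) = -19/2. On the right, S_1'(2) = b, so b = -19/2.

-9.5000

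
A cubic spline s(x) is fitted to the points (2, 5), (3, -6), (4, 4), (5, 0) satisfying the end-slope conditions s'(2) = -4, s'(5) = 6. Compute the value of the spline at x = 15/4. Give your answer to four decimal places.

1.9719

Write M_i for s''(x_i). With h_i = 1, 1, 1 and divided differences Δ_i = -11, 10, -4, the continuity of s' gives the tridiagonal system
  1·M_0 + 4·M_1 + 1·M_2 = 6(Δ_1 - Δ_0) = 126
  1·M_1 + 4·M_2 + 1·M_3 = 6(Δ_2 - Δ_1) = -84
Clamped end conditions give two more equations: 2h_0·M_0 + h_0·M_1 = 6(Δ_0 - s'(2)) = -42 and h_2·M_2 + 2h_2·M_3 = 6(s'(5) - Δ_2) = 60.
Hence M_0 = -734/15, M_1 = 838/15, M_2 = -728/15, M_3 = 814/15.
On [3, 4], s(x) = -6 - 8/15·(x - 3) + 419/15·(x - 3)² - 87/5·(x - 3)³.
With (x - 3) = 3/4: s(15/4) = 631/320.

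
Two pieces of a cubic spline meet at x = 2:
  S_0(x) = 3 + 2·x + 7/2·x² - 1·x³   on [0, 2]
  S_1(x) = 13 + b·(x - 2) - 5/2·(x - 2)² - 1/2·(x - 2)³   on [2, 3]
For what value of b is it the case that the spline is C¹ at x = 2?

4

S_0'(x) = 2 + 7·x - 3·x², so S_0'(2) = 4. On the right, S_1'(2) = b, so b = 4.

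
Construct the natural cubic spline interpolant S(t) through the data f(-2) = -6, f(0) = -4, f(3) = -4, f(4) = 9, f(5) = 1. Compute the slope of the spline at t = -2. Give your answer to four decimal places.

2.8248

Put M_i = S'' at the i-th knot. Here h = (2, 3, 1, 1) and Δ = (1, 0, 13, -8), so the interior equations h_(i-1)·M_(i-1) + 2(h_(i-1)+h_i)·M_i + h_i·M_(i+1) = 6(Δ_i − Δ_(i-1)) read
  2·M_0 + 10·M_1 + 3·M_2 = 6(Δ_1 - Δ_0) = -6
  3·M_1 + 8·M_2 + 1·M_3 = 6(Δ_2 - Δ_1) = 78
  1·M_2 + 4·M_3 + 1·M_4 = 6(Δ_3 - Δ_2) = -126
Natural end conditions: M_0 = M_4 = 0.
Solving: M_0 = 0, M_1 = -750/137, M_2 = 2226/137, M_3 = -4872/137, M_4 = 0.
On [-2, 0], S'(t) = b_0 + 2c_0·(t + 2) + 3d_0·(t + 2)² with b_0 = Δ_0 - h_0(2M_0 + M_1)/6 = 387/137, c_0 = M_0/2 = 0, d_0 = (M_1 - M_0)/(6h_0) = -125/274. So S'(-2) = 387/137.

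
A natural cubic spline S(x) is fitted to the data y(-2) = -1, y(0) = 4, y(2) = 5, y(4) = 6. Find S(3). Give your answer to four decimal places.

Let M_i = S''(x_i). Step sizes h_i = 2, 2, 2; slopes of the chords Δ_i = (y_(i+1) - y_i)/h_i = 5/2, 1/2, 1/2.
  2·M_0 + 8·M_1 + 2·M_2 = 6(Δ_1 - Δ_0) = -12
  2·M_1 + 8·M_2 + 2·M_3 = 6(Δ_2 - Δ_1) = 0
Natural end conditions: M_0 = M_3 = 0.
Hence M_0 = 0, M_1 = -8/5, M_2 = 2/5, M_3 = 0.
On [2, 4], S(x) = 5 + 7/30·(x - 2) + 1/5·(x - 2)² - 1/30·(x - 2)³.
With (x - 2) = 1: S(3) = 27/5.

5.4000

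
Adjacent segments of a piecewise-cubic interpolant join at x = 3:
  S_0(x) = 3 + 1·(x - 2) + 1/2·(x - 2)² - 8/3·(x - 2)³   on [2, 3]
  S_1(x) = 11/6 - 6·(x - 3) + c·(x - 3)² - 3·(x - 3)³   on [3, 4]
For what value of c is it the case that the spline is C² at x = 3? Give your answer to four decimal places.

S_0''(x) = 1 - 16·(x - 2), so S_0''(3) = -15. On the right, S_1''(3) = 2c, so c = -15/2.

-7.5000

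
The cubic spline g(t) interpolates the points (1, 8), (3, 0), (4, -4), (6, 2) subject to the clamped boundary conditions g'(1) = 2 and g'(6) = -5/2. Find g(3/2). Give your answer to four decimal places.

Write m_i for g''(x_i). With h_i = 2, 1, 2 and divided differences Δ_i = -4, -4, 3, the continuity of g' gives the tridiagonal system
  2·m_0 + 6·m_1 + 1·m_2 = 6(Δ_1 - Δ_0) = 0
  1·m_1 + 6·m_2 + 2·m_3 = 6(Δ_2 - Δ_1) = 42
Clamped end conditions give two more equations: 2h_0·m_0 + h_0·m_1 = 6(Δ_0 - g'(1)) = -36 and h_2·m_2 + 2h_2·m_3 = 6(g'(6) - Δ_2) = -33.
Solving the tridiagonal system: m_0 = -309/32, m_1 = 21/16, m_2 = 183/16, m_3 = -447/32.
On [1, 3], g(t) = 8 + 2·(t - 1) - 309/64·(t - 1)² + 117/128·(t - 1)³.
With (t - 1) = 1/2: g(3/2) = 8097/1024.

7.9072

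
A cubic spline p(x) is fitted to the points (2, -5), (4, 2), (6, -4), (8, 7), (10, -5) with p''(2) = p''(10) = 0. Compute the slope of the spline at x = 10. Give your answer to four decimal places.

-9.8036

Let m_i = p''(x_i). Step sizes h_i = 2, 2, 2, 2; slopes of the chords Δ_i = (y_(i+1) - y_i)/h_i = 7/2, -3, 11/2, -6.
  2·m_0 + 8·m_1 + 2·m_2 = 6(Δ_1 - Δ_0) = -39
  2·m_1 + 8·m_2 + 2·m_3 = 6(Δ_2 - Δ_1) = 51
  2·m_2 + 8·m_3 + 2·m_4 = 6(Δ_3 - Δ_2) = -69
Natural end conditions: m_0 = m_4 = 0.
Hence m_0 = 0, m_1 = -429/56, m_2 = 78/7, m_3 = -639/56, m_4 = 0.
On [8, 10], p'(x) = b_3 + 2c_3·(x - 8) + 3d_3·(x - 8)² with b_3 = Δ_3 - h_3(2m_3 + m_4)/6 = 45/28, c_3 = m_3/2 = -639/112, d_3 = (m_4 - m_3)/(6h_3) = 213/224. So p'(10) = -549/56.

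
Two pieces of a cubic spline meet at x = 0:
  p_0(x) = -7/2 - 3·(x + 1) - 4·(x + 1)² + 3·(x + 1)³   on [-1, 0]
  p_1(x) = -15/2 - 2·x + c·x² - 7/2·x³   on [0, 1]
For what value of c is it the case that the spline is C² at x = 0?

5

p_0''(x) = -8 + 18·(x + 1), so p_0''(0) = 10. On the right, p_1''(0) = 2c, so c = 5.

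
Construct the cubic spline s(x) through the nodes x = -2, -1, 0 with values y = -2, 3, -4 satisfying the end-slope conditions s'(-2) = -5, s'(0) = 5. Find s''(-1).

-46

With M_i denoting the second derivative at x_i, h_i = 1, 1, and Δ_i = (y_(i+1) − y_i)/h_i = 5, -7:
  1·M_0 + 4·M_1 + 1·M_2 = 6(Δ_1 - Δ_0) = -72
Clamped end conditions give two more equations: 2h_0·M_0 + h_0·M_1 = 6(Δ_0 - s'(-2)) = 60 and h_1·M_1 + 2h_1·M_2 = 6(s'(0) - Δ_1) = 72.
Forward elimination and back-substitution give M_0 = 53, M_1 = -46, M_2 = 59.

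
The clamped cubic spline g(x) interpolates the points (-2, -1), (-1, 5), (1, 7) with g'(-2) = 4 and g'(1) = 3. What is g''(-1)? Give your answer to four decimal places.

Write σ_i for g''(x_i). With h_i = 1, 2 and divided differences Δ_i = 6, 1, the continuity of g' gives the tridiagonal system
  1·σ_0 + 6·σ_1 + 2·σ_2 = 6(Δ_1 - Δ_0) = -30
Clamped end conditions give two more equations: 2h_0·σ_0 + h_0·σ_1 = 6(Δ_0 - g'(-2)) = 12 and h_1·σ_1 + 2h_1·σ_2 = 6(g'(1) - Δ_1) = 12.
Hence σ_0 = 32/3, σ_1 = -28/3, σ_2 = 23/3.

-9.3333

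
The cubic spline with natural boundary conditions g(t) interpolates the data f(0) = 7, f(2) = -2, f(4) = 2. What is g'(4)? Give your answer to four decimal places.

3.6250

Write M_i for g''(x_i). With h_i = 2, 2 and divided differences Δ_i = -9/2, 2, the continuity of g' gives the tridiagonal system
  2·M_0 + 8·M_1 + 2·M_2 = 6(Δ_1 - Δ_0) = 39
Natural end conditions: M_0 = M_2 = 0.
Solving the tridiagonal system: M_0 = 0, M_1 = 39/8, M_2 = 0.
On [2, 4], g'(t) = b_1 + 2c_1·(t - 2) + 3d_1·(t - 2)² with b_1 = Δ_1 - h_1(2M_1 + M_2)/6 = -5/4, c_1 = M_1/2 = 39/16, d_1 = (M_2 - M_1)/(6h_1) = -13/32. So g'(4) = 29/8.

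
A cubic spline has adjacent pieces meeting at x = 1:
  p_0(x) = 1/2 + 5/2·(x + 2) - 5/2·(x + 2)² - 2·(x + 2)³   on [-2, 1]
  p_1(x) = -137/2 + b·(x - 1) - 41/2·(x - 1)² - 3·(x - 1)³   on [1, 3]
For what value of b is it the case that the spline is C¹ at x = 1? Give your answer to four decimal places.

-66.5000

p_0'(x) = 5/2 - 5·(x + 2) - 6·(x + 2)², so p_0'(1) = -133/2. On the right, p_1'(1) = b, so b = -133/2.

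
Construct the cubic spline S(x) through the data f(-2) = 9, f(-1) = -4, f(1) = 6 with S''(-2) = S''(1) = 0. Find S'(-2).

Put m_i = S'' at the i-th knot. Here h = (1, 2) and Δ = (-13, 5), so the interior equations h_(i-1)·m_(i-1) + 2(h_(i-1)+h_i)·m_i + h_i·m_(i+1) = 6(Δ_i − Δ_(i-1)) read
  1·m_0 + 6·m_1 + 2·m_2 = 6(Δ_1 - Δ_0) = 108
Natural end conditions: m_0 = m_2 = 0.
Solving the tridiagonal system: m_0 = 0, m_1 = 18, m_2 = 0.
On [-2, -1], S'(x) = b_0 + 2c_0·(x + 2) + 3d_0·(x + 2)² with b_0 = Δ_0 - h_0(2m_0 + m_1)/6 = -16, c_0 = m_0/2 = 0, d_0 = (m_1 - m_0)/(6h_0) = 3. So S'(-2) = -16.

-16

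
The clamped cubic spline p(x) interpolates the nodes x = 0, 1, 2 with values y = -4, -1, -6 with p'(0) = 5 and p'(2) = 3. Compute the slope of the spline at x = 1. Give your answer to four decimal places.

With m_i denoting the second derivative at x_i, h_i = 1, 1, and Δ_i = (y_(i+1) − y_i)/h_i = 3, -5:
  1·m_0 + 4·m_1 + 1·m_2 = 6(Δ_1 - Δ_0) = -48
Clamped end conditions give two more equations: 2h_0·m_0 + h_0·m_1 = 6(Δ_0 - p'(0)) = -12 and h_1·m_1 + 2h_1·m_2 = 6(p'(2) - Δ_1) = 48.
Solving: m_0 = 5, m_1 = -22, m_2 = 35.
On [1, 2], p'(x) = b_1 + 2c_1·(x - 1) + 3d_1·(x - 1)² with b_1 = Δ_1 - h_1(2m_1 + m_2)/6 = -7/2, c_1 = m_1/2 = -11, d_1 = (m_2 - m_1)/(6h_1) = 19/2. So p'(1) = -7/2.

-3.5000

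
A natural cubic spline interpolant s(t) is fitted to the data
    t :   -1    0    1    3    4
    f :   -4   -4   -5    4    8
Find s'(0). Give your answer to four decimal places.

-1.0820

Write M_i for s''(x_i). With h_i = 1, 1, 2, 1 and divided differences Δ_i = 0, -1, 9/2, 4, the continuity of s' gives the tridiagonal system
  1·M_0 + 4·M_1 + 1·M_2 = 6(Δ_1 - Δ_0) = -6
  1·M_1 + 6·M_2 + 2·M_3 = 6(Δ_2 - Δ_1) = 33
  2·M_2 + 6·M_3 + 1·M_4 = 6(Δ_3 - Δ_2) = -3
Natural end conditions: M_0 = M_4 = 0.
Hence M_0 = 0, M_1 = -198/61, M_2 = 426/61, M_3 = -345/122, M_4 = 0.
On [0, 1], s'(t) = b_1 + 2c_1·t + 3d_1·t² with b_1 = Δ_1 - h_1(2M_1 + M_2)/6 = -66/61, c_1 = M_1/2 = -99/61, d_1 = (M_2 - M_1)/(6h_1) = 104/61. So s'(0) = -66/61.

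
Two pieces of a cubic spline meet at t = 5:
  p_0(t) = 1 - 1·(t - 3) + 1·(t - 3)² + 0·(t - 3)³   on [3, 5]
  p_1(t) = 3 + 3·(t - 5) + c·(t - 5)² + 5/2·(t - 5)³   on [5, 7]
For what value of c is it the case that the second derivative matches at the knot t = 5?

p_0''(t) = 2 + 0·(t - 3), so p_0''(5) = 2. On the right, p_1''(5) = 2c, so c = 1.

1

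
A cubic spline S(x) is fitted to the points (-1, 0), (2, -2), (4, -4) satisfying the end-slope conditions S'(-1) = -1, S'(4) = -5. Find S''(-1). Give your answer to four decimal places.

Let M_i = S''(x_i). Step sizes h_i = 3, 2; slopes of the chords Δ_i = (y_(i+1) - y_i)/h_i = -2/3, -1.
  3·M_0 + 10·M_1 + 2·M_2 = 6(Δ_1 - Δ_0) = -2
Clamped end conditions give two more equations: 2h_0·M_0 + h_0·M_1 = 6(Δ_0 - S'(-1)) = 2 and h_1·M_1 + 2h_1·M_2 = 6(S'(4) - Δ_1) = -24.
Hence M_0 = -4/15, M_1 = 6/5, M_2 = -33/5.

-0.2667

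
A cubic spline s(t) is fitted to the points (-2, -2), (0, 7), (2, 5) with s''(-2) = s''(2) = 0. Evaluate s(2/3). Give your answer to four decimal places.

7.3519

Let M_i = s''(x_i). Step sizes h_i = 2, 2; slopes of the chords Δ_i = (y_(i+1) - y_i)/h_i = 9/2, -1.
  2·M_0 + 8·M_1 + 2·M_2 = 6(Δ_1 - Δ_0) = -33
Natural end conditions: M_0 = M_2 = 0.
Solving the tridiagonal system: M_0 = 0, M_1 = -33/8, M_2 = 0.
On [0, 2], s(t) = 7 + 7/4·t - 33/16·t² + 11/32·t³.
With t = 2/3: s(2/3) = 397/54.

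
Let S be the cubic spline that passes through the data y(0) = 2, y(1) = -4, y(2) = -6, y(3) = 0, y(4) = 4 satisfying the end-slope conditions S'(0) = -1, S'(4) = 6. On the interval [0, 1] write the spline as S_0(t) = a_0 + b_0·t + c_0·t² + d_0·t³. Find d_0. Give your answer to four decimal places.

4.4107

Write σ_i for S''(x_i). With h_i = 1, 1, 1, 1 and divided differences Δ_i = -6, -2, 6, 4, the continuity of S' gives the tridiagonal system
  1·σ_0 + 4·σ_1 + 1·σ_2 = 6(Δ_1 - Δ_0) = 24
  1·σ_1 + 4·σ_2 + 1·σ_3 = 6(Δ_2 - Δ_1) = 48
  1·σ_2 + 4·σ_3 + 1·σ_4 = 6(Δ_3 - Δ_2) = -12
Clamped end conditions give two more equations: 2h_0·σ_0 + h_0·σ_1 = 6(Δ_0 - S'(0)) = -30 and h_3·σ_3 + 2h_3·σ_4 = 6(S'(4) - Δ_3) = 12.
Forward elimination and back-substitution give σ_0 = -527/28, σ_1 = 107/14, σ_2 = 49/4, σ_3 = -121/14, σ_4 = 289/28.
On [0, 1], with S_0(t) = a_0 + b_0·t + c_0·t² + d_0·t³: c_0 = σ_0/2 = -527/56, d_0 = (σ_1 - σ_0)/(6h_0) = 247/56, b_0 = Δ_0 - h_0(2σ_0 + σ_1)/6 = -1.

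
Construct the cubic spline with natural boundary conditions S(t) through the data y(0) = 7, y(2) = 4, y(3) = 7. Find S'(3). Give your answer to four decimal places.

3.7500

Let σ_i = S''(x_i). Step sizes h_i = 2, 1; slopes of the chords Δ_i = (y_(i+1) - y_i)/h_i = -3/2, 3.
  2·σ_0 + 6·σ_1 + 1·σ_2 = 6(Δ_1 - Δ_0) = 27
Natural end conditions: σ_0 = σ_2 = 0.
Hence σ_0 = 0, σ_1 = 9/2, σ_2 = 0.
On [2, 3], S'(t) = b_1 + 2c_1·(t - 2) + 3d_1·(t - 2)² with b_1 = Δ_1 - h_1(2σ_1 + σ_2)/6 = 3/2, c_1 = σ_1/2 = 9/4, d_1 = (σ_2 - σ_1)/(6h_1) = -3/4. So S'(3) = 15/4.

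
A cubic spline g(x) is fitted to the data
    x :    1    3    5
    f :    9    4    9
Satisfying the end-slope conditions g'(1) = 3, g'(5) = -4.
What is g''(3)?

Put σ_i = g'' at the i-th knot. Here h = (2, 2) and Δ = (-5/2, 5/2), so the interior equations h_(i-1)·σ_(i-1) + 2(h_(i-1)+h_i)·σ_i + h_i·σ_(i+1) = 6(Δ_i − Δ_(i-1)) read
  2·σ_0 + 8·σ_1 + 2·σ_2 = 6(Δ_1 - Δ_0) = 30
Clamped end conditions give two more equations: 2h_0·σ_0 + h_0·σ_1 = 6(Δ_0 - g'(1)) = -33 and h_1·σ_1 + 2h_1·σ_2 = 6(g'(5) - Δ_1) = -39.
Solving the tridiagonal system: σ_0 = -55/4, σ_1 = 11, σ_2 = -61/4.

11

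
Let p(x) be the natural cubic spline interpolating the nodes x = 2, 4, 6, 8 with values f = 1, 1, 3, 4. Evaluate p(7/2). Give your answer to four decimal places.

Write m_i for p''(x_i). With h_i = 2, 2, 2 and divided differences Δ_i = 0, 1, 1/2, the continuity of p' gives the tridiagonal system
  2·m_0 + 8·m_1 + 2·m_2 = 6(Δ_1 - Δ_0) = 6
  2·m_1 + 8·m_2 + 2·m_3 = 6(Δ_2 - Δ_1) = -3
Natural end conditions: m_0 = m_3 = 0.
Solving: m_0 = 0, m_1 = 9/10, m_2 = -3/5, m_3 = 0.
On [2, 4], p(x) = 1 - 3/10·(x - 2) + 0·(x - 2)² + 3/40·(x - 2)³.
With (x - 2) = 3/2: p(7/2) = 257/320.

0.8031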